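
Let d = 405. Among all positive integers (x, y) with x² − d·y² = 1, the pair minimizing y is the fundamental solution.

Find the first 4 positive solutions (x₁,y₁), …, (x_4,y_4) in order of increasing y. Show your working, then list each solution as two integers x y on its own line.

d=405: √d = [20; 8,40] (ℓ=2, even), read p_1/q_1
i=0: a=20 ⇒ p=20, q=1
i=1: a=8 ⇒ p=161, q=8
(x₁, y₁) = (161, 8);  161² − 405·8² = 1 ✓
(161+8√405)^2 = 51841 + 2576√405
(161+8√405)^3 = 16692641 + 829464√405
(161+8√405)^4 = 5374978561 + 267084832√405

161 8
51841 2576
16692641 829464
5374978561 267084832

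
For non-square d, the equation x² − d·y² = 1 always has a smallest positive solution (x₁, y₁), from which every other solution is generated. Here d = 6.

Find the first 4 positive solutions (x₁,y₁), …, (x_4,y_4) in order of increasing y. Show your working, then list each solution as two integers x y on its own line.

[2; 2,4] for √6; ℓ=2 ⇒ convergent index 1
i=0: a=2 ⇒ p=2, q=1
i=1: a=2 ⇒ p=5, q=2
fundamental: x₁=5, y₁=2  (since 25 − 6·4 = 1)
(x_2, y_2) = (5·5 + 6·2·2, 5·2 + 2·5) = (49, 20)
(x_3, y_3) = (5·49 + 6·2·20, 5·20 + 2·49) = (485, 198)
(x_4, y_4) = (5·485 + 6·2·198, 5·198 + 2·485) = (4801, 1960)

5 2
49 20
485 198
4801 1960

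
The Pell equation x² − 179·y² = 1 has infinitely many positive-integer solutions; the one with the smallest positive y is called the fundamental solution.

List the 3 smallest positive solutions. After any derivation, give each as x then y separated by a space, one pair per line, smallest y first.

√179 → a₀=13, period (2,1,1,1,3,…,1,2,26); ℓ=14 even so k=13
a_0=13:  p_0=13·1+0=13,  q_0=13·0+1=1
…
a_2=1:  p_2=1·27+13=40,  q_2=1·2+1=3
a_3=1:  p_3=1·40+27=67,  q_3=1·3+2=5
a_4=1:  p_4=1·67+40=107,  q_4=1·5+3=8
a_5=3:  p_5=3·107+67=388,  q_5=3·8+5=29
…
a_10=1:  p_10=1·438125+137042=575167,  q_10=1·32747+10243=42990
a_11=1:  p_11=1·575167+438125=1013292,  q_11=1·42990+32747=75737
a_12=1:  p_12=1·1013292+575167=1588459,  q_12=1·75737+42990=118727
a_13=2:  p_13=2·1588459+1013292=4190210,  q_13=2·118727+75737=313191
fundamental: x₁=4190210, y₁=313191  (since 17557859844100 − 179·98088602481 = 1)
k=2:  x_2 = 4190210·4190210+179·313191·313191 = 35115719688199,  y_2 = 4190210·313191+313191·4190210 = 2624672120220
k=3:  x_3 = 4190210·35115719688199+179·313191·2624672120220 = 294284479589372473370,  y_3 = 4190210·2624672120220+313191·35115719688199 = 21995854729733779209

4190210 313191
35115719688199 2624672120220
294284479589372473370 21995854729733779209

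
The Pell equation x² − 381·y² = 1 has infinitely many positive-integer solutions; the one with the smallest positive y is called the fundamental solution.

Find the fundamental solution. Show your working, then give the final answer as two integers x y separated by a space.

1015 52

d=381: √d = [19; 1,1,12,1,1,38] (ℓ=6, even), read p_5/q_5
a_0=19:  p_0=19·1+0=19,  q_0=19·0+1=1
…
a_3=12:  p_3=12·39+20=488,  q_3=12·2+1=25
a_4=1:  p_4=1·488+39=527,  q_4=1·25+2=27
a_5=1:  p_5=1·527+488=1015,  q_5=1·27+25=52
fundamental: x₁=1015, y₁=52  (since 1030225 − 381·2704 = 1)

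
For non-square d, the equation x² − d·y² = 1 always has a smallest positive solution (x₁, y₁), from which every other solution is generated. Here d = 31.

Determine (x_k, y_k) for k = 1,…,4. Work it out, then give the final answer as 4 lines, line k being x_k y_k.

1520 273
4620799 829920
14047227440 2522956527
42703566796801 7669787012160

√31 → a₀=5, period (1,1,3,5,3,1,1,10); ℓ=8 even so k=7
step 0: (5, 1)  from 5·(1,0) + (0,1)
step 1: (6, 1)  from 1·(5,1) + (1,0)
…
step 5: (657, 118)  from 3·(206,37) + (39,7)
step 6: (863, 155)  from 1·(657,118) + (206,37)
step 7: (1520, 273)  from 1·(863,155) + (657,118)
(x₁, y₁) = (1520, 273);  1520² − 31·273² = 1 ✓
(x_2, y_2) = (1520·1520 + 31·273·273, 1520·273 + 273·1520) = (4620799, 829920)
(x_3, y_3) = (1520·4620799 + 31·273·829920, 1520·829920 + 273·4620799) = (14047227440, 2522956527)
(x_4, y_4) = (1520·14047227440 + 31·273·2522956527, 1520·2522956527 + 273·14047227440) = (42703566796801, 7669787012160)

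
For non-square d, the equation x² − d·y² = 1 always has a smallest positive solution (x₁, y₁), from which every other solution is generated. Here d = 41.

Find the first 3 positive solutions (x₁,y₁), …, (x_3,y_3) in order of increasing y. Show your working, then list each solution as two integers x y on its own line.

2049 320
8396801 1311360
34410088449 5373952960

√41 → a₀=6, period (2,2,12); ℓ=3 odd so k=5
k=0  a_k=6  p_k/q_k = 6/1
…
k=3  a_k=12  p_k/q_k = 397/62
k=4  a_k=2  p_k/q_k = 826/129
k=5  a_k=2  p_k/q_k = 2049/320
(x₁, y₁) = (2049, 320);  2049² − 41·320² = 1 ✓
k=2:  x_2 = 2049·2049+41·320·320 = 8396801,  y_2 = 2049·320+320·2049 = 1311360
k=3:  x_3 = 2049·8396801+41·320·1311360 = 34410088449,  y_3 = 2049·1311360+320·8396801 = 5373952960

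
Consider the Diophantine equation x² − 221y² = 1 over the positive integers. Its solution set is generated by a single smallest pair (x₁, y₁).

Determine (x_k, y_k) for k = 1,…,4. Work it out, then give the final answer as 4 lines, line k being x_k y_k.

√221 → a₀=14, period (1,6,2,6,1,28); ℓ=6 even so k=5
a_0=14:  p_0=14·1+0=14,  q_0=14·0+1=1
a_1=1:  p_1=1·14+1=15,  q_1=1·1+0=1
a_2=6:  p_2=6·15+14=104,  q_2=6·1+1=7
…
a_4=6:  p_4=6·223+104=1442,  q_4=6·15+7=97
a_5=1:  p_5=1·1442+223=1665,  q_5=1·97+15=112
(x₁, y₁) = (1665, 112);  1665² − 221·112² = 1 ✓
n=2: (1665,112)∘(1665,112) = (1665·1665+221·112·112, 1665·112+112·1665) = (5544449,372960)
n=3: (5544449,372960)∘(1665,112) = (1665·5544449+221·112·372960, 1665·372960+112·5544449) = (18463013505,1241956688)
n=4: (18463013505,1241956688)∘(1665,112) = (1665·18463013505+221·112·1241956688, 1665·1241956688+112·18463013505) = (61481829427201,4135715398080)

1665 112
5544449 372960
18463013505 1241956688
61481829427201 4135715398080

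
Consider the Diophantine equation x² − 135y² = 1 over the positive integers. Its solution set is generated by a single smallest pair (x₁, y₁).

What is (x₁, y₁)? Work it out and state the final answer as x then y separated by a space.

244 21

d=135: √d = [11; 1,1,1,1,1,1,1,22] (ℓ=8, even), read p_7/q_7
k=0  a_k=11  p_k/q_k = 11/1
…
k=2  a_k=1  p_k/q_k = 23/2
k=3  a_k=1  p_k/q_k = 35/3
k=4  a_k=1  p_k/q_k = 58/5
…
k=6  a_k=1  p_k/q_k = 151/13
k=7  a_k=1  p_k/q_k = 244/21
(x₁, y₁) = (244, 21);  244² − 135·21² = 1 ✓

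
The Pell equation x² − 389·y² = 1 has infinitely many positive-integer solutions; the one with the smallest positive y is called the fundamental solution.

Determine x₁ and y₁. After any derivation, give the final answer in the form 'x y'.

√389 → a₀=19, period (1,2,1,1,1,1,2,1,38); ℓ=9 odd so k=17
k=0  a_k=19  p_k/q_k = 19/1
k=1  a_k=1  p_k/q_k = 20/1
k=2  a_k=2  p_k/q_k = 59/3
k=3  a_k=1  p_k/q_k = 79/4
k=4  a_k=1  p_k/q_k = 138/7
k=5  a_k=1  p_k/q_k = 217/11
…
k=7  a_k=2  p_k/q_k = 927/47
k=8  a_k=1  p_k/q_k = 1282/65
…
k=11  a_k=2  p_k/q_k = 151493/7681
…
k=13  a_k=1  p_k/q_k = 353911/17944
k=14  a_k=1  p_k/q_k = 556329/28207
k=15  a_k=1  p_k/q_k = 910240/46151
k=16  a_k=2  p_k/q_k = 2376809/120509
k=17  a_k=1  p_k/q_k = 3287049/166660
→ (3287049, 166660).  Check: 3287049²=10804691128401, 389·166660²=10804691128400, difference 1.

3287049 166660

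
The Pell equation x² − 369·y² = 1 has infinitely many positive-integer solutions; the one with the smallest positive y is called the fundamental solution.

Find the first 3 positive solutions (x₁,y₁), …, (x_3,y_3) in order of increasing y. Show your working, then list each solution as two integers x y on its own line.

√369 → a₀=19, period (4,1,3,2,7,4,7,2,3,1,4,38); ℓ=12 even so k=11
step 0: (19, 1)  from 19·(1,0) + (0,1)
…
step 2: (96, 5)  from 1·(77,4) + (19,1)
…
step 6: (25414, 1323)  from 4·(6147,320) + (826,43)
…
step 8: (393504, 20485)  from 2·(184045,9581) + (25414,1323)
…
step 10: (1758061, 91521)  from 1·(1364557,71036) + (393504,20485)
step 11: (8396801, 437120)  from 4·(1758061,91521) + (1364557,71036)
(x₁, y₁) = (8396801, 437120);  8396801² − 369·437120² = 1 ✓
n=2: (8396801,437120)∘(8396801,437120) = (8396801·8396801+369·437120·437120, 8396801·437120+437120·8396801) = (141012534067201,7340819306240)
n=3: (141012534067201,7340819306240)∘(8396801,437120) = (8396801·141012534067201+369·437120·7340819306240, 8396801·7340819306240+437120·141012534067201) = (2368108374136006451201,123278797782910239360)

8396801 437120
141012534067201 7340819306240
2368108374136006451201 123278797782910239360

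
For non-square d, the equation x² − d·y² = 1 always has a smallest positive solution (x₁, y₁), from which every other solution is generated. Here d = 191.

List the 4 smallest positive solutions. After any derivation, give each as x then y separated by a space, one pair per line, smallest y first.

8994000 650783
161784071999999 11706284604000
2910171887135973018000 210572647456751349217
52348171905801720863712000001 3787780782452031563430792000

[13; 1,4,1,1,3,…,4,1,26] for √191; ℓ=16 ⇒ convergent index 15
i=0: a=13 ⇒ p=13, q=1
i=1: a=1 ⇒ p=14, q=1
…
i=4: a=1 ⇒ p=152, q=11
…
i=8: a=13 ⇒ p=40217, q=2910
…
i=10: a=2 ⇒ p=207083, q=14984
i=11: a=3 ⇒ p=704682, q=50989
…
i=14: a=4 ⇒ p=7377553, q=533821
i=15: a=1 ⇒ p=8994000, q=650783
(x₁, y₁) = (8994000, 650783);  8994000² − 191·650783² = 1 ✓
(8994000+650783√191)^2 = 161784071999999 + 11706284604000√191
(8994000+650783√191)^3 = 2910171887135973018000 + 210572647456751349217√191
(8994000+650783√191)^4 = 52348171905801720863712000001 + 3787780782452031563430792000√191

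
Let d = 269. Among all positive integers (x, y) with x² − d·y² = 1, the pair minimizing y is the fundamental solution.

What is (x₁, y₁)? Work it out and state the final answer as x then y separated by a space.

13449 820

[16; 2,2,32] for √269; ℓ=3 ⇒ convergent index 5
a_0=16:  p_0=16·1+0=16,  q_0=16·0+1=1
…
a_3=32:  p_3=32·82+33=2657,  q_3=32·5+2=162
a_4=2:  p_4=2·2657+82=5396,  q_4=2·162+5=329
a_5=2:  p_5=2·5396+2657=13449,  q_5=2·329+162=820
(x₁, y₁) = (13449, 820);  13449² − 269·820² = 1 ✓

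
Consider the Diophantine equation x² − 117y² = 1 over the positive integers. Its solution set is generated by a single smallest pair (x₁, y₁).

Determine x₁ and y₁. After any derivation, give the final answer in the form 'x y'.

649 60

√117 = [10; 1,4,2,4,1,20, …], period ℓ=6 (even) → k=5
step 0: (10, 1)  from 10·(1,0) + (0,1)
…
step 3: (119, 11)  from 2·(54,5) + (11,1)
step 4: (530, 49)  from 4·(119,11) + (54,5)
step 5: (649, 60)  from 1·(530,49) + (119,11)
→ (649, 60).  Check: 649²=421201, 117·60²=421200, difference 1.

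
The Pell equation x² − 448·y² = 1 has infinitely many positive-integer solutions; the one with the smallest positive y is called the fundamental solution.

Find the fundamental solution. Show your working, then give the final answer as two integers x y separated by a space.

127 6

d=448: √d = [21; 6,42] (ℓ=2, even), read p_1/q_1
step 0: (21, 1)  from 21·(1,0) + (0,1)
step 1: (127, 6)  from 6·(21,1) + (1,0)
→ (127, 6).  Check: 127²=16129, 448·6²=16128, difference 1.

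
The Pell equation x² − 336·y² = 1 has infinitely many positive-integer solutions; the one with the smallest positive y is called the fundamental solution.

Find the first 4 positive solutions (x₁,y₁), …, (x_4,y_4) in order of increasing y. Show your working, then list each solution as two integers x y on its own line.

d=336: √d = [18; 3,36] (ℓ=2, even), read p_1/q_1
i=0: a=18 ⇒ p=18, q=1
i=1: a=3 ⇒ p=55, q=3
→ (55, 3).  Check: 55²=3025, 336·3²=3024, difference 1.
(x_2, y_2) = (55·55 + 336·3·3, 55·3 + 3·55) = (6049, 330)
(x_3, y_3) = (55·6049 + 336·3·330, 55·330 + 3·6049) = (665335, 36297)
(x_4, y_4) = (55·665335 + 336·3·36297, 55·36297 + 3·665335) = (73180801, 3992340)

55 3
6049 330
665335 36297
73180801 3992340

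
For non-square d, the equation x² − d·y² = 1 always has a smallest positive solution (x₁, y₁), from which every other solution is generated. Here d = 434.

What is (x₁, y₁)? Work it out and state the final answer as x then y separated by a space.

d=434: √d = [20; 1,4,1,40] (ℓ=4, even), read p_3/q_3
step 0: (20, 1)  from 20·(1,0) + (0,1)
…
step 2: (104, 5)  from 4·(21,1) + (20,1)
step 3: (125, 6)  from 1·(104,5) + (21,1)
fundamental: x₁=125, y₁=6  (since 15625 − 434·36 = 1)

125 6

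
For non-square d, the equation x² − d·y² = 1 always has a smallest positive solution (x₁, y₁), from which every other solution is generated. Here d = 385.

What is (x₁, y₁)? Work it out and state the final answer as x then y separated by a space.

95831 4884

[19; 1,1,1,1,1,…,1,1,38] for √385; ℓ=16 ⇒ convergent index 15
i=0: a=19 ⇒ p=19, q=1
i=1: a=1 ⇒ p=20, q=1
…
i=4: a=1 ⇒ p=98, q=5
i=5: a=1 ⇒ p=157, q=8
i=6: a=3 ⇒ p=569, q=29
…
i=8: a=2 ⇒ p=2021, q=103
i=9: a=1 ⇒ p=2747, q=140
i=10: a=3 ⇒ p=10262, q=523
…
i=12: a=1 ⇒ p=23271, q=1186
i=13: a=1 ⇒ p=36280, q=1849
i=14: a=1 ⇒ p=59551, q=3035
i=15: a=1 ⇒ p=95831, q=4884
→ (95831, 4884).  Check: 95831²=9183580561, 385·4884²=9183580560, difference 1.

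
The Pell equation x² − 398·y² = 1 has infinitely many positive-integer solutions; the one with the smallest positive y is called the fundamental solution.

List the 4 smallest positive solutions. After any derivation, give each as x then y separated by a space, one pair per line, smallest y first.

399 20
318401 15960
254083599 12736060
202758393601 10163359920

√398 = [19; 1,18,1,38, …], period ℓ=4 (even) → k=3
i=0: a=19 ⇒ p=19, q=1
i=1: a=1 ⇒ p=20, q=1
i=2: a=18 ⇒ p=379, q=19
i=3: a=1 ⇒ p=399, q=20
→ (399, 20).  Check: 399²=159201, 398·20²=159200, difference 1.
(399+20√398)^2 = 318401 + 15960√398
(399+20√398)^3 = 254083599 + 12736060√398
(399+20√398)^4 = 202758393601 + 10163359920√398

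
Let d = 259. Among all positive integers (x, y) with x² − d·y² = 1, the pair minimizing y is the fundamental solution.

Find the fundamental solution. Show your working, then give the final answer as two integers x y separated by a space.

√259 = [16; 10,1,2,3,4,3,2,1,10,32, …], period ℓ=10 (even) → k=9
step 0: (16, 1)  from 16·(1,0) + (0,1)
…
step 2: (177, 11)  from 1·(161,10) + (16,1)
…
step 4: (1722, 107)  from 3·(515,32) + (177,11)
step 5: (7403, 460)  from 4·(1722,107) + (515,32)
…
step 8: (79196, 4921)  from 1·(55265,3434) + (23931,1487)
step 9: (847225, 52644)  from 10·(79196,4921) + (55265,3434)
→ (847225, 52644).  Check: 847225²=717790200625, 259·52644²=717790200624, difference 1.

847225 52644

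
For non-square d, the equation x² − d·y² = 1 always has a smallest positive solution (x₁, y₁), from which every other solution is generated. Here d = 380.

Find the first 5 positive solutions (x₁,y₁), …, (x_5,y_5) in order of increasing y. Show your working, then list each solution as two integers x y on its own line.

√380 → a₀=19, period (2,38); ℓ=2 even so k=1
a_0=19:  p_0=19·1+0=19,  q_0=19·0+1=1
a_1=2:  p_1=2·19+1=39,  q_1=2·1+0=2
fundamental: x₁=39, y₁=2  (since 1521 − 380·4 = 1)
k=2:  x_2 = 39·39+380·2·2 = 3041,  y_2 = 39·2+2·39 = 156
k=3:  x_3 = 39·3041+380·2·156 = 237159,  y_3 = 39·156+2·3041 = 12166
k=4:  x_4 = 39·237159+380·2·12166 = 18495361,  y_4 = 39·12166+2·237159 = 948792
k=5:  x_5 = 39·18495361+380·2·948792 = 1442400999,  y_5 = 39·948792+2·18495361 = 73993610

39 2
3041 156
237159 12166
18495361 948792
1442400999 73993610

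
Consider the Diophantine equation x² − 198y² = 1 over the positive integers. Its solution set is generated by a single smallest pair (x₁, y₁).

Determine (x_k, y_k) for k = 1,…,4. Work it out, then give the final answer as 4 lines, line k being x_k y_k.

d=198: √d = [14; 14,28] (ℓ=2, even), read p_1/q_1
a_0=14:  p_0=14·1+0=14,  q_0=14·0+1=1
a_1=14:  p_1=14·14+1=197,  q_1=14·1+0=14
(x₁, y₁) = (197, 14);  197² − 198·14² = 1 ✓
n=2: (197,14)∘(197,14) = (197·197+198·14·14, 197·14+14·197) = (77617,5516)
n=3: (77617,5516)∘(197,14) = (197·77617+198·14·5516, 197·5516+14·77617) = (30580901,2173290)
n=4: (30580901,2173290)∘(197,14) = (197·30580901+198·14·2173290, 197·2173290+14·30580901) = (12048797377,856270744)

197 14
77617 5516
30580901 2173290
12048797377 856270744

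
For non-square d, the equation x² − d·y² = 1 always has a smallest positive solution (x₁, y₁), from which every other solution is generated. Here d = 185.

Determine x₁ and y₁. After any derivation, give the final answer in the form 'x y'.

9249 680

√185 = [13; 1,1,1,1,26, …], period ℓ=5 (odd) → k=9
step 0: (13, 1)  from 13·(1,0) + (0,1)
step 1: (14, 1)  from 1·(13,1) + (1,0)
…
step 3: (41, 3)  from 1·(27,2) + (14,1)
step 4: (68, 5)  from 1·(41,3) + (27,2)
step 5: (1809, 133)  from 26·(68,5) + (41,3)
…
step 8: (5563, 409)  from 1·(3686,271) + (1877,138)
step 9: (9249, 680)  from 1·(5563,409) + (3686,271)
→ (9249, 680).  Check: 9249²=85544001, 185·680²=85544000, difference 1.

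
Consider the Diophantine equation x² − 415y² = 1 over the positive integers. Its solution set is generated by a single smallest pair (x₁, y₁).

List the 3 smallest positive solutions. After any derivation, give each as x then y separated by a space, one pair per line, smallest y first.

18412804 903849
678062702284831 33284788965192
24970071273761872339444 1225732590794885332887

d=415: √d = [20; 2,1,2,4,6,…,1,2,40] (ℓ=16, even), read p_15/q_15
k=0  a_k=20  p_k/q_k = 20/1
…
k=2  a_k=1  p_k/q_k = 61/3
k=3  a_k=2  p_k/q_k = 163/8
…
k=7  a_k=1  p_k/q_k = 9595/471
k=8  a_k=3  p_k/q_k = 33939/1666
k=9  a_k=1  p_k/q_k = 43534/2137
k=10  a_k=1  p_k/q_k = 77473/3803
…
k=12  a_k=4  p_k/q_k = 2110961/103623
…
k=14  a_k=1  p_k/q_k = 6841255/335824
k=15  a_k=2  p_k/q_k = 18412804/903849
fundamental: x₁=18412804, y₁=903849  (since 339031351142416 − 415·816943014801 = 1)
(18412804+903849√415)^2 = 678062702284831 + 33284788965192√415
(18412804+903849√415)^3 = 24970071273761872339444 + 1225732590794885332887√415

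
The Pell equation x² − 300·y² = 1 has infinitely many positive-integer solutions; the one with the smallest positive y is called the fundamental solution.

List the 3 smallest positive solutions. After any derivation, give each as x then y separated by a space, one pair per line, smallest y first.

1351 78
3650401 210756
9863382151 569462634

[17; 3,8,3,34] for √300; ℓ=4 ⇒ convergent index 3
k=0  a_k=17  p_k/q_k = 17/1
k=1  a_k=3  p_k/q_k = 52/3
k=2  a_k=8  p_k/q_k = 433/25
k=3  a_k=3  p_k/q_k = 1351/78
fundamental: x₁=1351, y₁=78  (since 1825201 − 300·6084 = 1)
k=2:  x_2 = 1351·1351+300·78·78 = 3650401,  y_2 = 1351·78+78·1351 = 210756
k=3:  x_3 = 1351·3650401+300·78·210756 = 9863382151,  y_3 = 1351·210756+78·3650401 = 569462634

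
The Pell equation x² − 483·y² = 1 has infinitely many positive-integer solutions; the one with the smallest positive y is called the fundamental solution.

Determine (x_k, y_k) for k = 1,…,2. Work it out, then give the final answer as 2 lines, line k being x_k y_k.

√483 = [21; 1,42, …], period ℓ=2 (even) → k=1
a_0=21:  p_0=21·1+0=21,  q_0=21·0+1=1
a_1=1:  p_1=1·21+1=22,  q_1=1·1+0=1
→ (22, 1).  Check: 22²=484, 483·1²=483, difference 1.
(22+1√483)^2 = 967 + 44√483

22 1
967 44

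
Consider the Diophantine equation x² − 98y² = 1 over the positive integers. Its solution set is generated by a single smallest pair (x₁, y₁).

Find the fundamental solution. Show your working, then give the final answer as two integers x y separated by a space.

d=98: √d = [9; 1,8,1,18] (ℓ=4, even), read p_3/q_3
a_0=9:  p_0=9·1+0=9,  q_0=9·0+1=1
a_1=1:  p_1=1·9+1=10,  q_1=1·1+0=1
a_2=8:  p_2=8·10+9=89,  q_2=8·1+1=9
a_3=1:  p_3=1·89+10=99,  q_3=1·9+1=10
(x₁, y₁) = (99, 10);  99² − 98·10² = 1 ✓

99 10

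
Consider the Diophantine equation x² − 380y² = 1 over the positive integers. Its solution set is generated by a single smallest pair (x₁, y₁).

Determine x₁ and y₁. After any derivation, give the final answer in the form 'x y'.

√380 → a₀=19, period (2,38); ℓ=2 even so k=1
i=0: a=19 ⇒ p=19, q=1
i=1: a=2 ⇒ p=39, q=2
(x₁, y₁) = (39, 2);  39² − 380·2² = 1 ✓

39 2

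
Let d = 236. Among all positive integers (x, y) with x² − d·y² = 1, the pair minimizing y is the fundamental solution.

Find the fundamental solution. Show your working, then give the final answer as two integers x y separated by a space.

√236 → a₀=15, period (2,1,3,5,1,6,1,5,3,1,2,30); ℓ=12 even so k=11
k=0  a_k=15  p_k/q_k = 15/1
k=1  a_k=2  p_k/q_k = 31/2
…
k=3  a_k=3  p_k/q_k = 169/11
…
k=6  a_k=6  p_k/q_k = 7251/472
k=7  a_k=1  p_k/q_k = 8311/541
…
k=10  a_k=1  p_k/q_k = 203535/13249
k=11  a_k=2  p_k/q_k = 561799/36570
→ (561799, 36570).  Check: 561799²=315618116401, 236·36570²=315618116400, difference 1.

561799 36570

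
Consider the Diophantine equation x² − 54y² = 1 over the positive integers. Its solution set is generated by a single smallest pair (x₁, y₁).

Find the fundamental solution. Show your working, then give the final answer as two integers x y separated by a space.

485 66

√54 → a₀=7, period (2,1,6,1,2,14); ℓ=6 even so k=5
step 0: (7, 1)  from 7·(1,0) + (0,1)
step 1: (15, 2)  from 2·(7,1) + (1,0)
…
step 4: (169, 23)  from 1·(147,20) + (22,3)
step 5: (485, 66)  from 2·(169,23) + (147,20)
(x₁, y₁) = (485, 66);  485² − 54·66² = 1 ✓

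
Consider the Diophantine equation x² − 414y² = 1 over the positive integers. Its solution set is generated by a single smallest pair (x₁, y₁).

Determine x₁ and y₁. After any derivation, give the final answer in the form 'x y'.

√414 = [20; 2,1,7,2,7,1,2,40, …], period ℓ=8 (even) → k=7
k=0  a_k=20  p_k/q_k = 20/1
…
k=3  a_k=7  p_k/q_k = 468/23
…
k=5  a_k=7  p_k/q_k = 7447/366
k=6  a_k=1  p_k/q_k = 8444/415
k=7  a_k=2  p_k/q_k = 24335/1196
→ (24335, 1196).  Check: 24335²=592192225, 414·1196²=592192224, difference 1.

24335 1196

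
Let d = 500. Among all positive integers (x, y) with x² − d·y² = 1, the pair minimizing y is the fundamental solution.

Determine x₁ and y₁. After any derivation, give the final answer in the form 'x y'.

930249 41602

√500 = [22; 2,1,3,2,1,…,1,2,44, …], period ℓ=14 (even) → k=13
step 0: (22, 1)  from 22·(1,0) + (0,1)
…
step 2: (67, 3)  from 1·(45,2) + (22,1)
…
step 5: (805, 36)  from 1·(559,25) + (246,11)
step 6: (1364, 61)  from 1·(805,36) + (559,25)
step 7: (14445, 646)  from 10·(1364,61) + (805,36)
step 8: (15809, 707)  from 1·(14445,646) + (1364,61)
step 9: (30254, 1353)  from 1·(15809,707) + (14445,646)
step 10: (76317, 3413)  from 2·(30254,1353) + (15809,707)
step 11: (259205, 11592)  from 3·(76317,3413) + (30254,1353)
step 12: (335522, 15005)  from 1·(259205,11592) + (76317,3413)
step 13: (930249, 41602)  from 2·(335522,15005) + (259205,11592)
(x₁, y₁) = (930249, 41602);  930249² − 500·41602² = 1 ✓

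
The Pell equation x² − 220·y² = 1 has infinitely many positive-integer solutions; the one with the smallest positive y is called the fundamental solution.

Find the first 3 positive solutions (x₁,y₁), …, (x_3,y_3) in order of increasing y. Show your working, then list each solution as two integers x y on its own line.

89 6
15841 1068
2819609 190098

√220 = [14; 1,4,1,28, …], period ℓ=4 (even) → k=3
step 0: (14, 1)  from 14·(1,0) + (0,1)
step 1: (15, 1)  from 1·(14,1) + (1,0)
step 2: (74, 5)  from 4·(15,1) + (14,1)
step 3: (89, 6)  from 1·(74,5) + (15,1)
fundamental: x₁=89, y₁=6  (since 7921 − 220·36 = 1)
n=2: (89,6)∘(89,6) = (89·89+220·6·6, 89·6+6·89) = (15841,1068)
n=3: (15841,1068)∘(89,6) = (89·15841+220·6·1068, 89·1068+6·15841) = (2819609,190098)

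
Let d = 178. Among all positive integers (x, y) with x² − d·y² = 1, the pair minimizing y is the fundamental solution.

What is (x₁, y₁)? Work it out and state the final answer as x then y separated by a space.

1601 120

√178 → a₀=13, period (2,1,12,1,2,26); ℓ=6 even so k=5
a_0=13:  p_0=13·1+0=13,  q_0=13·0+1=1
a_1=2:  p_1=2·13+1=27,  q_1=2·1+0=2
a_2=1:  p_2=1·27+13=40,  q_2=1·2+1=3
a_3=12:  p_3=12·40+27=507,  q_3=12·3+2=38
a_4=1:  p_4=1·507+40=547,  q_4=1·38+3=41
a_5=2:  p_5=2·547+507=1601,  q_5=2·41+38=120
→ (1601, 120).  Check: 1601²=2563201, 178·120²=2563200, difference 1.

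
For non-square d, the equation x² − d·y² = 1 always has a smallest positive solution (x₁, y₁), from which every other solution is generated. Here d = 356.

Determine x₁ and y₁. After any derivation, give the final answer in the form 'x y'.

[18; 1,6,1,1,2,…,6,1,36] for √356; ℓ=14 ⇒ convergent index 13
k=0  a_k=18  p_k/q_k = 18/1
…
k=2  a_k=6  p_k/q_k = 132/7
k=3  a_k=1  p_k/q_k = 151/8
…
k=7  a_k=8  p_k/q_k = 8717/462
…
k=10  a_k=1  p_k/q_k = 37868/2007
k=11  a_k=1  p_k/q_k = 66019/3499
k=12  a_k=6  p_k/q_k = 433982/23001
k=13  a_k=1  p_k/q_k = 500001/26500
fundamental: x₁=500001, y₁=26500  (since 250001000001 − 356·702250000 = 1)

500001 26500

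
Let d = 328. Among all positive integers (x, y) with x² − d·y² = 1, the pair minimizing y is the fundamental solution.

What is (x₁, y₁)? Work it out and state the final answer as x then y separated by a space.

[18; 9,36] for √328; ℓ=2 ⇒ convergent index 1
i=0: a=18 ⇒ p=18, q=1
i=1: a=9 ⇒ p=163, q=9
→ (163, 9).  Check: 163²=26569, 328·9²=26568, difference 1.

163 9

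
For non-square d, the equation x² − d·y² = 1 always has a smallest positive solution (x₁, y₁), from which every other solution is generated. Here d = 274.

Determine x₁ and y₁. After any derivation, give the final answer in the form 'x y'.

[16; 1,1,4,4,1,1,32] for √274; ℓ=7 ⇒ convergent index 13
a_0=16:  p_0=16·1+0=16,  q_0=16·0+1=1
a_1=1:  p_1=1·16+1=17,  q_1=1·1+0=1
a_2=1:  p_2=1·17+16=33,  q_2=1·1+1=2
…
a_11=4:  p_11=4·419253+93011=1770023,  q_11=4·25328+5619=106931
a_12=1:  p_12=1·1770023+419253=2189276,  q_12=1·106931+25328=132259
a_13=1:  p_13=1·2189276+1770023=3959299,  q_13=1·132259+106931=239190
(x₁, y₁) = (3959299, 239190);  3959299² − 274·239190² = 1 ✓

3959299 239190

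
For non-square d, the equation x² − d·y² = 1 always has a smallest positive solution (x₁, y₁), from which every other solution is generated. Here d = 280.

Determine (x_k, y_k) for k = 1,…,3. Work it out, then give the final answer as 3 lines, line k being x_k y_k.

251 15
126001 7530
63252251 3780045

√280 → a₀=16, period (1,2,1,2,1,32); ℓ=6 even so k=5
k=0  a_k=16  p_k/q_k = 16/1
…
k=4  a_k=2  p_k/q_k = 184/11
k=5  a_k=1  p_k/q_k = 251/15
→ (251, 15).  Check: 251²=63001, 280·15²=63000, difference 1.
n=2: (251,15)∘(251,15) = (251·251+280·15·15, 251·15+15·251) = (126001,7530)
n=3: (126001,7530)∘(251,15) = (251·126001+280·15·7530, 251·7530+15·126001) = (63252251,3780045)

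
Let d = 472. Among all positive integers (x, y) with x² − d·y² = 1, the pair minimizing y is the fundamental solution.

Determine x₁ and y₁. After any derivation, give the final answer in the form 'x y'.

√472 = [21; 1,2,1,1,1,…,2,1,42, …], period ℓ=14 (even) → k=13
k=0  a_k=21  p_k/q_k = 21/1
k=1  a_k=1  p_k/q_k = 22/1
k=2  a_k=2  p_k/q_k = 65/3
k=3  a_k=1  p_k/q_k = 87/4
k=4  a_k=1  p_k/q_k = 152/7
k=5  a_k=1  p_k/q_k = 239/11
k=6  a_k=4  p_k/q_k = 1108/51
…
k=8  a_k=4  p_k/q_k = 24224/1115
k=9  a_k=1  p_k/q_k = 30003/1381
k=10  a_k=1  p_k/q_k = 54227/2496
…
k=12  a_k=2  p_k/q_k = 222687/10250
k=13  a_k=1  p_k/q_k = 306917/14127
fundamental: x₁=306917, y₁=14127  (since 94198044889 − 472·199572129 = 1)

306917 14127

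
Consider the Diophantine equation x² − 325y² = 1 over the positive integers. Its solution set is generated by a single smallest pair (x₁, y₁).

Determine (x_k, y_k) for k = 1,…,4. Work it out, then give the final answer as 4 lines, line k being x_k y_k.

649 36
842401 46728
1093435849 60652908
1419278889601 78727427856

√325 → a₀=18, period (36); ℓ=1 odd so k=1
k=0  a_k=18  p_k/q_k = 18/1
k=1  a_k=36  p_k/q_k = 649/36
(x₁, y₁) = (649, 36);  649² − 325·36² = 1 ✓
n=2: (649,36)∘(649,36) = (649·649+325·36·36, 649·36+36·649) = (842401,46728)
n=3: (842401,46728)∘(649,36) = (649·842401+325·36·46728, 649·46728+36·842401) = (1093435849,60652908)
n=4: (1093435849,60652908)∘(649,36) = (649·1093435849+325·36·60652908, 649·60652908+36·1093435849) = (1419278889601,78727427856)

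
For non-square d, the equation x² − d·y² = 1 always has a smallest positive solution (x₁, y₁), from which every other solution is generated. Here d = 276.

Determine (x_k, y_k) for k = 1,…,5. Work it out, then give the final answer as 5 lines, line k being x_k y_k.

7775 468
120901249 7277400
1880014414175 113163569532
29234224019520001 1759693498945200
454592181623521601375 27363233795434290468

d=276: √d = [16; 1,1,1,1,2,2,2,1,1,1,1,32] (ℓ=12, even), read p_11/q_11
a_0=16:  p_0=16·1+0=16,  q_0=16·0+1=1
…
a_4=1:  p_4=1·50+33=83,  q_4=1·3+2=5
a_5=2:  p_5=2·83+50=216,  q_5=2·5+3=13
a_6=2:  p_6=2·216+83=515,  q_6=2·13+5=31
…
a_9=1:  p_9=1·1761+1246=3007,  q_9=1·106+75=181
a_10=1:  p_10=1·3007+1761=4768,  q_10=1·181+106=287
a_11=1:  p_11=1·4768+3007=7775,  q_11=1·287+181=468
→ (7775, 468).  Check: 7775²=60450625, 276·468²=60450624, difference 1.
(7775+468√276)^2 = 120901249 + 7277400√276
(7775+468√276)^3 = 1880014414175 + 113163569532√276
(7775+468√276)^4 = 29234224019520001 + 1759693498945200√276
(7775+468√276)^5 = 454592181623521601375 + 27363233795434290468√276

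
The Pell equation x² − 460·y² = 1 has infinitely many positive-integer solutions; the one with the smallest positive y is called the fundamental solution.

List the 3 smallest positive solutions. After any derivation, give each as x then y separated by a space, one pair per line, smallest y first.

[21; 2,4,3,1,2,10,2,1,3,4,2,42] for √460; ℓ=12 ⇒ convergent index 11
k=0  a_k=21  p_k/q_k = 21/1
…
k=5  a_k=2  p_k/q_k = 2252/105
k=6  a_k=10  p_k/q_k = 23335/1088
k=7  a_k=2  p_k/q_k = 48922/2281
…
k=10  a_k=4  p_k/q_k = 1135029/52921
k=11  a_k=2  p_k/q_k = 2535751/118230
→ (2535751, 118230).  Check: 2535751²=6430033134001, 460·118230²=6430033134000, difference 1.
k=2:  x_2 = 2535751·2535751+460·118230·118230 = 12860066268001,  y_2 = 2535751·118230+118230·2535751 = 599603681460
k=3:  x_3 = 2535751·12860066268001+460·118230·599603681460 = 65219851798297071751,  y_3 = 2535751·599603681460+118230·12860066268001 = 3040891269731634690

2535751 118230
12860066268001 599603681460
65219851798297071751 3040891269731634690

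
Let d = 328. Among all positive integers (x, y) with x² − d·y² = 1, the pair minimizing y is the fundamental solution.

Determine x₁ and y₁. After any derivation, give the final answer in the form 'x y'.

[18; 9,36] for √328; ℓ=2 ⇒ convergent index 1
k=0  a_k=18  p_k/q_k = 18/1
k=1  a_k=9  p_k/q_k = 163/9
(x₁, y₁) = (163, 9);  163² − 328·9² = 1 ✓

163 9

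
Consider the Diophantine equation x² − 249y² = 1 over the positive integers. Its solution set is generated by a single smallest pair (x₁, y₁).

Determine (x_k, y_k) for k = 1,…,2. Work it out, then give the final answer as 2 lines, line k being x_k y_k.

[15; 1,3,1,1,5,…,3,1,30] for √249; ℓ=16 ⇒ convergent index 15
i=0: a=15 ⇒ p=15, q=1
…
i=2: a=3 ⇒ p=63, q=4
…
i=5: a=5 ⇒ p=789, q=50
i=6: a=1 ⇒ p=931, q=59
i=7: a=3 ⇒ p=3582, q=227
i=8: a=10 ⇒ p=36751, q=2329
i=9: a=3 ⇒ p=113835, q=7214
…
i=14: a=3 ⇒ p=6669699, q=422675
i=15: a=1 ⇒ p=8553815, q=542076
fundamental: x₁=8553815, y₁=542076  (since 73167751054225 − 249·293846389776 = 1)
(x_2, y_2) = (8553815·8553815 + 249·542076·542076, 8553815·542076 + 542076·8553815) = (146335502108449, 9273635639880)

8553815 542076
146335502108449 9273635639880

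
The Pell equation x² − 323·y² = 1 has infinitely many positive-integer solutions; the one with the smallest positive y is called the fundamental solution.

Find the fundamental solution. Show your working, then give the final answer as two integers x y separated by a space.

18 1

[17; 1,34] for √323; ℓ=2 ⇒ convergent index 1
k=0  a_k=17  p_k/q_k = 17/1
k=1  a_k=1  p_k/q_k = 18/1
→ (18, 1).  Check: 18²=324, 323·1²=323, difference 1.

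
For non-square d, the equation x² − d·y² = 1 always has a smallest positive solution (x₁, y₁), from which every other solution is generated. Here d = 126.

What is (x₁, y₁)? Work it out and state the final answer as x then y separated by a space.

449 40

√126 → a₀=11, period (4,2,4,22); ℓ=4 even so k=3
step 0: (11, 1)  from 11·(1,0) + (0,1)
step 1: (45, 4)  from 4·(11,1) + (1,0)
step 2: (101, 9)  from 2·(45,4) + (11,1)
step 3: (449, 40)  from 4·(101,9) + (45,4)
→ (449, 40).  Check: 449²=201601, 126·40²=201600, difference 1.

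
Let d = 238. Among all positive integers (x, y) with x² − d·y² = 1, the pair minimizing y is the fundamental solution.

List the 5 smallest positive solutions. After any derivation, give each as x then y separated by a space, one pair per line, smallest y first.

d=238: √d = [15; 2,2,1,14,1,2,2,30] (ℓ=8, even), read p_7/q_7
a_0=15:  p_0=15·1+0=15,  q_0=15·0+1=1
…
a_2=2:  p_2=2·31+15=77,  q_2=2·2+1=5
a_3=1:  p_3=1·77+31=108,  q_3=1·5+2=7
a_4=14:  p_4=14·108+77=1589,  q_4=14·7+5=103
a_5=1:  p_5=1·1589+108=1697,  q_5=1·103+7=110
a_6=2:  p_6=2·1697+1589=4983,  q_6=2·110+103=323
a_7=2:  p_7=2·4983+1697=11663,  q_7=2·323+110=756
(x₁, y₁) = (11663, 756);  11663² − 238·756² = 1 ✓
(11663+756√238)^2 = 272051137 + 17634456√238
(11663+756√238)^3 = 6345864809999 + 411341319900√238
(11663+756√238)^4 = 148023642285985537 + 9594947610352944√238
(11663+756√238)^5 = 3452799473617033826063 + 223811747547751451844√238

11663 756
272051137 17634456
6345864809999 411341319900
148023642285985537 9594947610352944
3452799473617033826063 223811747547751451844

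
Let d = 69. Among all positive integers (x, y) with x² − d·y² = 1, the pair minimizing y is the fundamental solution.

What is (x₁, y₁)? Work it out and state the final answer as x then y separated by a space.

7775 936

d=69: √d = [8; 3,3,1,4,1,3,3,16] (ℓ=8, even), read p_7/q_7
k=0  a_k=8  p_k/q_k = 8/1
…
k=4  a_k=4  p_k/q_k = 515/62
k=5  a_k=1  p_k/q_k = 623/75
k=6  a_k=3  p_k/q_k = 2384/287
k=7  a_k=3  p_k/q_k = 7775/936
→ (7775, 936).  Check: 7775²=60450625, 69·936²=60450624, difference 1.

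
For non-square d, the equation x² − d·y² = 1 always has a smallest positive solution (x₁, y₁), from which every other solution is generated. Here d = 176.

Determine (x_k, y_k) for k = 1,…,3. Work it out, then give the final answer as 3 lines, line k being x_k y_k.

199 15
79201 5970
31521799 2376045

√176 → a₀=13, period (3,1,3,26); ℓ=4 even so k=3
i=0: a=13 ⇒ p=13, q=1
i=1: a=3 ⇒ p=40, q=3
i=2: a=1 ⇒ p=53, q=4
i=3: a=3 ⇒ p=199, q=15
(x₁, y₁) = (199, 15);  199² − 176·15² = 1 ✓
(199+15√176)^2 = 79201 + 5970√176
(199+15√176)^3 = 31521799 + 2376045√176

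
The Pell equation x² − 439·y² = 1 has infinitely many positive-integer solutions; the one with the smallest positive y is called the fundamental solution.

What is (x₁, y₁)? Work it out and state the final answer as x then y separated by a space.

d=439: √d = [20; 1,19,1,40] (ℓ=4, even), read p_3/q_3
step 0: (20, 1)  from 20·(1,0) + (0,1)
step 1: (21, 1)  from 1·(20,1) + (1,0)
step 2: (419, 20)  from 19·(21,1) + (20,1)
step 3: (440, 21)  from 1·(419,20) + (21,1)
(x₁, y₁) = (440, 21);  440² − 439·21² = 1 ✓

440 21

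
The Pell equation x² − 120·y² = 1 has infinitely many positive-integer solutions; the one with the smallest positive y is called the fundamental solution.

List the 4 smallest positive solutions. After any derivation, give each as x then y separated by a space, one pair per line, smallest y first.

√120 → a₀=10, period (1,20); ℓ=2 even so k=1
i=0: a=10 ⇒ p=10, q=1
i=1: a=1 ⇒ p=11, q=1
(x₁, y₁) = (11, 1);  11² − 120·1² = 1 ✓
(11+1√120)^2 = 241 + 22√120
(11+1√120)^3 = 5291 + 483√120
(11+1√120)^4 = 116161 + 10604√120

11 1
241 22
5291 483
116161 10604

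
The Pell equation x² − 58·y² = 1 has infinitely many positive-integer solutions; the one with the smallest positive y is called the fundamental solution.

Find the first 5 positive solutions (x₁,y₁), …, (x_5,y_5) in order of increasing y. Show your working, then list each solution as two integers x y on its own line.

d=58: √d = [7; 1,1,1,1,1,1,14] (ℓ=7, odd), read p_13/q_13
i=0: a=7 ⇒ p=7, q=1
…
i=3: a=1 ⇒ p=23, q=3
i=4: a=1 ⇒ p=38, q=5
…
i=8: a=1 ⇒ p=1546, q=203
i=9: a=1 ⇒ p=2993, q=393
i=10: a=1 ⇒ p=4539, q=596
i=11: a=1 ⇒ p=7532, q=989
i=12: a=1 ⇒ p=12071, q=1585
i=13: a=1 ⇒ p=19603, q=2574
fundamental: x₁=19603, y₁=2574  (since 384277609 − 58·6625476 = 1)
(x_2, y_2) = (19603·19603 + 58·2574·2574, 19603·2574 + 2574·19603) = (768555217, 100916244)
(x_3, y_3) = (19603·768555217 + 58·2574·100916244, 19603·100916244 + 2574·768555217) = (30131975818099, 3956522259690)
(x_4, y_4) = (19603·30131975818099 + 58·2574·3956522259690, 19603·3956522259690 + 2574·30131975818099) = (1181354243155834177, 155119411612489896)
(x_5, y_5) = (19603·1181354243155834177 + 58·2574·155119411612489896, 19603·155119411612489896 + 2574·1181354243155834177) = (46316174427035658925363, 6081611647722756602886)

19603 2574
768555217 100916244
30131975818099 3956522259690
1181354243155834177 155119411612489896
46316174427035658925363 6081611647722756602886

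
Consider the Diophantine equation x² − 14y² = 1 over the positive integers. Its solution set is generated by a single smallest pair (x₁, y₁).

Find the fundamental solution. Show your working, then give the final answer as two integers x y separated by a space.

15 4

d=14: √d = [3; 1,2,1,6] (ℓ=4, even), read p_3/q_3
i=0: a=3 ⇒ p=3, q=1
i=1: a=1 ⇒ p=4, q=1
i=2: a=2 ⇒ p=11, q=3
i=3: a=1 ⇒ p=15, q=4
fundamental: x₁=15, y₁=4  (since 225 − 14·16 = 1)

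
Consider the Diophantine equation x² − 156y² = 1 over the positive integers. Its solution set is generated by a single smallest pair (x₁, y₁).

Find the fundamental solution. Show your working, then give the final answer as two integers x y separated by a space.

√156 → a₀=12, period (2,24); ℓ=2 even so k=1
k=0  a_k=12  p_k/q_k = 12/1
k=1  a_k=2  p_k/q_k = 25/2
(x₁, y₁) = (25, 2);  25² − 156·2² = 1 ✓

25 2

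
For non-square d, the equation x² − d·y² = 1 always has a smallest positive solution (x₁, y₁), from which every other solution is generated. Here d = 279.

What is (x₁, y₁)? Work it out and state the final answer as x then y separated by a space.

√279 → a₀=16, period (1,2,2,1,2,2,1,32); ℓ=8 even so k=7
i=0: a=16 ⇒ p=16, q=1
…
i=4: a=1 ⇒ p=167, q=10
i=5: a=2 ⇒ p=451, q=27
i=6: a=2 ⇒ p=1069, q=64
i=7: a=1 ⇒ p=1520, q=91
→ (1520, 91).  Check: 1520²=2310400, 279·91²=2310399, difference 1.

1520 91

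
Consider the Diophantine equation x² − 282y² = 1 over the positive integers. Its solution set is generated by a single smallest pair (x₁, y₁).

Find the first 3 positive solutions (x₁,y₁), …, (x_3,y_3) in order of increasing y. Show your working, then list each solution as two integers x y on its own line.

d=282: √d = [16; 1,3,1,4,1,3,1,32] (ℓ=8, even), read p_7/q_7
i=0: a=16 ⇒ p=16, q=1
i=1: a=1 ⇒ p=17, q=1
i=2: a=3 ⇒ p=67, q=4
i=3: a=1 ⇒ p=84, q=5
i=4: a=4 ⇒ p=403, q=24
i=5: a=1 ⇒ p=487, q=29
i=6: a=3 ⇒ p=1864, q=111
i=7: a=1 ⇒ p=2351, q=140
→ (2351, 140).  Check: 2351²=5527201, 282·140²=5527200, difference 1.
(2351+140√282)^2 = 11054401 + 658280√282
(2351+140√282)^3 = 51977791151 + 3095232420√282

2351 140
11054401 658280
51977791151 3095232420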